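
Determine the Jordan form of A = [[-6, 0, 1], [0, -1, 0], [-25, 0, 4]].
The characteristic polynomial is det(xI - A) = (x + 1)^3, so the eigenvalues are -1 (algebraic multiplicity 3).

For λ = -1: rank(A + I) = 1, rank((A + I)^2) = 0. The eigenspace has dimension 3 - 1 = 2, so there are 2 Jordan blocks; the rank sequence gives block sizes [2, 1].

Assembling the blocks gives the Jordan form J above.

J = [[-1, 1, 0], [0, -1, 0], [0, 0, -1]]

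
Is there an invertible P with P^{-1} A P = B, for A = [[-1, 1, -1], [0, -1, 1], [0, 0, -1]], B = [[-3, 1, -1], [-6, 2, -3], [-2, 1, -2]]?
No.

Both have characteristic polynomial (x + 1)^3, but the minimal polynomial of A is (x + 1)^3 while the minimal polynomial of B is (x + 1)^2. The minimal polynomial is a similarity invariant, so A and B are not similar.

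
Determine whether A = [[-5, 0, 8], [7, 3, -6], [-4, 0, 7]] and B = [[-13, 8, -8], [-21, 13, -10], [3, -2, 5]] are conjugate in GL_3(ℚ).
Two matrices over a field are similar if and only if they have the same invariant factors.

Both A and B have characteristic polynomial (x - 3)^2(x + 1) and minimal polynomial (x - 3)^2(x + 1). Computing further, both have invariant factors (x - 3)^2(x + 1). Hence A and B are similar.

Yes.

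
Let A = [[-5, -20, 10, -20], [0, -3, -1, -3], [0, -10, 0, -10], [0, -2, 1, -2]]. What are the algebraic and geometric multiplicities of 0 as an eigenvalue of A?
The characteristic polynomial is x^2(x + 5)^2, so the factor x appears with exponent 2: the algebraic multiplicity is 2.

rank(A) = 3, so the eigenspace has dimension 4 - 3 = 1: the geometric multiplicity is 1.

Since 1 < 2, A is not diagonalizable.

algebraic multiplicity 2, geometric multiplicity 1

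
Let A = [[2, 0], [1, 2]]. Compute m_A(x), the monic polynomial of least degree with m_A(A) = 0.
The characteristic polynomial factors as (x - 2)^2. The minimal polynomial is ∏(x - λ)^{k_λ} where k_λ is the size of the largest Jordan block at λ.

For λ = 2: rank(A - 2I) = 1, and the largest Jordan block has size 2 (the smallest k with rank((A - 2I)^k) = rank((A - 2I)^(k+1))).

So m_A(x) = (x - 2)^2.

m_A(x) = (x - 2)^2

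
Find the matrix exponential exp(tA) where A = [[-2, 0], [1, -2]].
e^{tA} = [[e^{-2*t}, 0], [t*e^{-2*t}, e^{-2*t}]]

A has Jordan form J = [[-2, 1], [0, -2]] with A = PJP^{-1}, so e^{tA} = P e^{tJ} P^{-1}.

For a Jordan block J_k(λ), e^{tJ_k(λ)} = e^{λt} · (I + tN + t^2 N^2/2! + ... + t^{k-1} N^{k-1}/(k-1)!) where N is the nilpotent superdiagonal part.

Assembling the blocks and conjugating back gives the entries of e^{tA} as shown above.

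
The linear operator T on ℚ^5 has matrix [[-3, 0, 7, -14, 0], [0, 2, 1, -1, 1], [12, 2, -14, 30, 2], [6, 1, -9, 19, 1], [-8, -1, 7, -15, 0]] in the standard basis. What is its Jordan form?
J = [[-3, 0, 0, 0, 0], [0, 1, 1, 0, 0], [0, 0, 1, 1, 0], [0, 0, 0, 1, 0], [0, 0, 0, 0, 4]]

The characteristic polynomial is det(xI - A) = (x - 4)(x - 1)^3(x + 3), so the eigenvalues are -3 (algebraic multiplicity 1), 1 (algebraic multiplicity 3), 4 (algebraic multiplicity 1).

For λ = -3: algebraic multiplicity 1 gives one 1×1 block.

For λ = 1: rank(A - I) = 4, rank((A - I)^2) = 3, rank((A - I)^3) = 2. The eigenspace has dimension 5 - 4 = 1, so there is 1 Jordan block; the rank sequence gives block sizes [3].

For λ = 4: algebraic multiplicity 1 gives one 1×1 block.

Assembling the blocks gives the Jordan form J above.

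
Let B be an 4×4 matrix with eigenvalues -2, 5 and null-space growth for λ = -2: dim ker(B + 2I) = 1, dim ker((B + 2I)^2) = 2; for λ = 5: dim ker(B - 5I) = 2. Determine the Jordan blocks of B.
λ = -2: successive nullity increments [1, 1] count blocks of size ≥ k; block sizes are [2].
λ = 5: successive nullity increments [2] count blocks of size ≥ k; block sizes are [1, 1].

Jordan blocks: (-2, 2), (5, 1), (5, 1)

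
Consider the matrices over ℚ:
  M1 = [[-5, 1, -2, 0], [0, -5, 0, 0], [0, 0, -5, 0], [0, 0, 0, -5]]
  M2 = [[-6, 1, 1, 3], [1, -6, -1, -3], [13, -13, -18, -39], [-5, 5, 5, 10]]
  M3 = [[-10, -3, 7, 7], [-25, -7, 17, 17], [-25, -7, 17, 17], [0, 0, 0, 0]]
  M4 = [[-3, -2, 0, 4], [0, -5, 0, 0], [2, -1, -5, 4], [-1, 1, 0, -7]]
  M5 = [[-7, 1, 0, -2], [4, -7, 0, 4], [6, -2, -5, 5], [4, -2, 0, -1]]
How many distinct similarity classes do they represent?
3 classes: {M1, M2}, {M3}, {M4, M5}

Characteristic polynomials: χ_{M1} = (x + 5)^4, χ_{M2} = (x + 5)^4, χ_{M3} = x^4, χ_{M4} = (x + 5)^4, χ_{M5} = (x + 5)^4.

{M1, M2}: invariant factors x + 5, x + 5, (x + 5)^2.

{M3}: invariant factors x, x^3.

{M4, M5}: invariant factors (x + 5)^2, (x + 5)^2.

Matrices are similar if and only if their invariant-factor lists agree; the partition into similarity classes is {M1, M2}, {M3}, {M4, M5}.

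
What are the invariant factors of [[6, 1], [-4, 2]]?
The Jordan structure of A has elementary divisors (x - 4)^2. Arranging the block sizes at each eigenvalue in decreasing order and taking row products gives the invariant factors.

Invariant factors (smallest first, each dividing the next): (x - 4)^2.

Check: the last factor (x - 4)^2 is the minimal polynomial, and the product (x - 4)^2 is the characteristic polynomial.

(x - 4)^2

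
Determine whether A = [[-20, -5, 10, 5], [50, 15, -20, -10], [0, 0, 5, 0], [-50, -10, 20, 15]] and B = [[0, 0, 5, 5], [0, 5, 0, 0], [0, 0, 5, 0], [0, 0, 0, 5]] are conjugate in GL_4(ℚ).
Two matrices over a field are similar if and only if they have the same invariant factors.

Both A and B have characteristic polynomial x(x - 5)^3 and minimal polynomial x(x - 5). Computing further, both have invariant factors x - 5, x - 5, x(x - 5). Hence A and B are similar.

Yes.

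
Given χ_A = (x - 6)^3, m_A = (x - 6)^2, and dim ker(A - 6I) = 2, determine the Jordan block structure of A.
Jordan blocks: (6, 2), (6, 1)

λ = 6: algebraic multiplicity 3 (exponent in χ_A), largest block size 2 (exponent in m_A), 2 blocks (geometric multiplicity). These force block sizes [2, 1].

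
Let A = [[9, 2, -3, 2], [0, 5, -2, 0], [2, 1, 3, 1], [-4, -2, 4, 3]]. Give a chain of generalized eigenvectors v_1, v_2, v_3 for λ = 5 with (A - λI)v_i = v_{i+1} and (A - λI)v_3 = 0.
We seek v_1 ∈ ker((A - 5I)^3) \ ker((A - 5I)^2), then set v_{i+1} = (A - 5I) v_i.

One such chain is v_1 = [[0, 1, 0, 0]]^T, v_2 = [[2, 0, 1, -2]]^T, v_3 = [[1, -2, 0, 0]]^T. Check: (A - 5I) v_3 = [[0, 0, 0, 0]]^T = 0.

v_1 = [[0, 1, 0, 0]]^T, v_2 = [[2, 0, 1, -2]]^T, v_3 = [[1, -2, 0, 0]]^T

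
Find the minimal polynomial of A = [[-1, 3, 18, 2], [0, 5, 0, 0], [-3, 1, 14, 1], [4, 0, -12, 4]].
m_A(x) = (x - 6)^2(x - 5)^2

The characteristic polynomial factors as (x - 6)^2(x - 5)^2. The minimal polynomial is ∏(x - λ)^{k_λ} where k_λ is the size of the largest Jordan block at λ.

For λ = 5: rank(A - 5I) = 3, and the largest Jordan block has size 2 (the smallest k with rank((A - 5I)^k) = rank((A - 5I)^(k+1))).
For λ = 6: rank(A - 6I) = 3, and the largest Jordan block has size 2 (the smallest k with rank((A - 6I)^k) = rank((A - 6I)^(k+1))).

So m_A(x) = (x - 6)^2(x - 5)^2.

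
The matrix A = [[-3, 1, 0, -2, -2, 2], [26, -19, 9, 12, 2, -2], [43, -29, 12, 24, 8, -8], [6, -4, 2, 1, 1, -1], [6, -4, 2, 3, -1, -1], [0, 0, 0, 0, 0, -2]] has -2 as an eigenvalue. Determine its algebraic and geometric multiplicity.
The characteristic polynomial is (x + 2)^6, so the factor x + 2 appears with exponent 6: the algebraic multiplicity is 6.

rank(A + 2I) = 3, so the eigenspace has dimension 6 - 3 = 3: the geometric multiplicity is 3.

Since 3 < 6, A is not diagonalizable.

algebraic multiplicity 6, geometric multiplicity 3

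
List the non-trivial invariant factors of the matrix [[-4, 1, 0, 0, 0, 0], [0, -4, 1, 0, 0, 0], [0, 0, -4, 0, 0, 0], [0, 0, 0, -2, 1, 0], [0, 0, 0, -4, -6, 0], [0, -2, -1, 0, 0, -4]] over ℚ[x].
The Jordan structure of A has elementary divisors (x + 4)^3, (x + 4)^2, (x + 4). Arranging the block sizes at each eigenvalue in decreasing order and taking row products gives the invariant factors.

Invariant factors (smallest first, each dividing the next): x + 4, (x + 4)^2, (x + 4)^3.

Check: the last factor (x + 4)^3 is the minimal polynomial, and the product (x + 4)^6 is the characteristic polynomial.

x + 4, (x + 4)^2, (x + 4)^3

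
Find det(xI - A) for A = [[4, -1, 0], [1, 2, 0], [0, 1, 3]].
χ_A(x) = (x - 3)^3

xI - A = [[x - 4, 1, 0], [-1, x - 2, 0], [0, -1, x - 3]].

Expanding det(xI - A) along the first row:
det(xI - A) = + (x - 4)·det([[x - 2, 0], [-1, x - 3]]) - (1)·det([[-1, 0], [0, x - 3]]) + (0)·det([[-1, x - 2], [0, -1]]).

Evaluating gives χ_A(x) = x^3 - 9x^2 + 27x - 27 = (x - 3)^3.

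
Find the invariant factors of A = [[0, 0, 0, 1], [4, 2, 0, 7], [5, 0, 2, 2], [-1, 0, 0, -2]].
The Jordan structure of A has elementary divisors (x + 1)^2, (x - 2), (x - 2). Arranging the block sizes at each eigenvalue in decreasing order and taking row products gives the invariant factors.

Invariant factors (smallest first, each dividing the next): x - 2, (x - 2)(x + 1)^2.

Check: the last factor (x - 2)(x + 1)^2 is the minimal polynomial, and the product (x - 2)^2(x + 1)^2 is the characteristic polynomial.

x - 2, (x - 2)(x + 1)^2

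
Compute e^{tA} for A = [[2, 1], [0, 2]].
A has Jordan form J = [[2, 1], [0, 2]] with A = PJP^{-1}, so e^{tA} = P e^{tJ} P^{-1}.

For a Jordan block J_k(λ), e^{tJ_k(λ)} = e^{λt} · (I + tN + t^2 N^2/2! + ... + t^{k-1} N^{k-1}/(k-1)!) where N is the nilpotent superdiagonal part.

Assembling the blocks and conjugating back gives the entries of e^{tA} as shown above.

e^{tA} = [[e^{2*t}, t*e^{2*t}], [0, e^{2*t}]]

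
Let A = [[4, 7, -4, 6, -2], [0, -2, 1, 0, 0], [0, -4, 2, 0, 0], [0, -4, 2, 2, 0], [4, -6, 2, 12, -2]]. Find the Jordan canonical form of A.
J = [[0, 1, 0, 0, 0], [0, 0, 1, 0, 0], [0, 0, 0, 0, 0], [0, 0, 0, 2, 0], [0, 0, 0, 0, 2]]

The characteristic polynomial is det(xI - A) = x^3(x - 2)^2, so the eigenvalues are 0 (algebraic multiplicity 3), 2 (algebraic multiplicity 2).

For λ = 0: rank(A) = 4, rank(A^2) = 3, rank(A^3) = 2. The eigenspace has dimension 5 - 4 = 1, so there is 1 Jordan block; the rank sequence gives block sizes [3].

For λ = 2: rank(A - 2I) = 3. The eigenspace has dimension 5 - 3 = 2, so there are 2 Jordan blocks; the rank sequence gives block sizes [1, 1].

Assembling the blocks gives the Jordan form J above.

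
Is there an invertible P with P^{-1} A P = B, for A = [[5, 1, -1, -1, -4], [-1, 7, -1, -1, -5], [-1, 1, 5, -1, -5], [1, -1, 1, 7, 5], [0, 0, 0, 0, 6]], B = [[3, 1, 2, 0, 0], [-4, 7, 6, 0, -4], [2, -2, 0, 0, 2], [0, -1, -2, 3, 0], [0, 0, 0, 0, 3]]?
trace(A) = 30 but trace(B) = 16. The trace is a similarity invariant, so A and B are not similar.

No.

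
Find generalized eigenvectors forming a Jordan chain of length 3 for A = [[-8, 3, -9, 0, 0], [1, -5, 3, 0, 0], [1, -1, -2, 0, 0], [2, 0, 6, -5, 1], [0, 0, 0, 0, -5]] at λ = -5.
We seek v_1 ∈ ker((A + 5I)^3) \ ker((A + 5I)^2), then set v_{i+1} = (A + 5I) v_i.

One such chain is v_1 = [[-2, 2, 1, 1, -2]]^T, v_2 = [[3, 1, -1, 0, 0]]^T, v_3 = [[3, 0, -1, 0, 0]]^T. Check: (A + 5I) v_3 = [[0, 0, 0, 0, 0]]^T = 0.

v_1 = [[-2, 2, 1, 1, -2]]^T, v_2 = [[3, 1, -1, 0, 0]]^T, v_3 = [[3, 0, -1, 0, 0]]^T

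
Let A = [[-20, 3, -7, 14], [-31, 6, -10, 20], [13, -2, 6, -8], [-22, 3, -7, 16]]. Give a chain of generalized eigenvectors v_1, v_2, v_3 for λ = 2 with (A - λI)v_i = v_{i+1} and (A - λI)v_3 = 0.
We seek v_1 ∈ ker((A - 2I)^3) \ ker((A - 2I)^2), then set v_{i+1} = (A - 2I) v_i.

One such chain is v_1 = [[-2, -5, 0, -2]]^T, v_2 = [[1, 2, 0, 1]]^T, v_3 = [[-2, -3, 1, -2]]^T. Check: (A - 2I) v_3 = [[0, 0, 0, 0]]^T = 0.

v_1 = [[-2, -5, 0, -2]]^T, v_2 = [[1, 2, 0, 1]]^T, v_3 = [[-2, -3, 1, -2]]^T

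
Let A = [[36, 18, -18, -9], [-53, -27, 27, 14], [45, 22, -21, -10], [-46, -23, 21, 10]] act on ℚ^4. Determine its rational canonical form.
R = [[0, 0, 0, -9], [1, 0, 0, -6], [0, 1, 0, -7], [0, 0, 1, -2]]

The invariant factors of A (the non-unit diagonal entries of the Smith normal form of xI - A over ℚ[x]) are (x^2 + x + 3)^2, each dividing the next. The characteristic polynomial is their product, (x^2 + x + 3)^2.

The rational canonical form is the block-diagonal matrix of companion matrices C(f_i):
R = [[0, 0, 0, -9], [1, 0, 0, -6], [0, 1, 0, -7], [0, 0, 1, -2]].

Note the characteristic polynomial does not split into linear factors over ℚ, so A has no Jordan form over ℚ; the rational canonical form exists over any field.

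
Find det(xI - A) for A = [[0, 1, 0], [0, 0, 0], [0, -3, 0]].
xI - A = [[x, -1, 0], [0, x, 0], [0, 3, x]].

Expanding det(xI - A) along the first row:
det(xI - A) = + (x)·det([[x, 0], [3, x]]) - (-1)·det([[0, 0], [0, x]]) + (0)·det([[0, x], [0, 3]]).

Evaluating gives χ_A(x) = x^3.

χ_A(x) = x^3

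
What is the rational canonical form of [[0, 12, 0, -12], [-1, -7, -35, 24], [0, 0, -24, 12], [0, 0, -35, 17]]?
R = [[0, -12, 0, 0], [1, -7, 0, 0], [0, 0, 0, -12], [0, 0, 1, -7]]

The invariant factors of A (the non-unit diagonal entries of the Smith normal form of xI - A over ℚ[x]) are (x + 3)(x + 4), (x + 3)(x + 4), each dividing the next. The characteristic polynomial is their product, (x + 3)^2(x + 4)^2.

The rational canonical form is the block-diagonal matrix of companion matrices C(f_i):
R = [[0, -12, 0, 0], [1, -7, 0, 0], [0, 0, 0, -12], [0, 0, 1, -7]].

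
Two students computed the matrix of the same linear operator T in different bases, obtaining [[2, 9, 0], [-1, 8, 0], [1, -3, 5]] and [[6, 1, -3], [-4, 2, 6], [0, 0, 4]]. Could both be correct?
No.

trace(A) = 15 but trace(B) = 12. The trace is a similarity invariant, so A and B are not similar.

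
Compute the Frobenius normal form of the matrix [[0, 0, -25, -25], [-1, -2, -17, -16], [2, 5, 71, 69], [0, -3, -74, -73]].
R = [[0, 0, 0, -25], [1, 0, 0, -20], [0, 1, 0, -14], [0, 0, 1, -4]]

The invariant factors of A (the non-unit diagonal entries of the Smith normal form of xI - A over ℚ[x]) are (x^2 + 2x + 5)^2, each dividing the next. The characteristic polynomial is their product, (x^2 + 2x + 5)^2.

The rational canonical form is the block-diagonal matrix of companion matrices C(f_i):
R = [[0, 0, 0, -25], [1, 0, 0, -20], [0, 1, 0, -14], [0, 0, 1, -4]].

Note the characteristic polynomial does not split into linear factors over ℚ, so A has no Jordan form over ℚ; the rational canonical form exists over any field.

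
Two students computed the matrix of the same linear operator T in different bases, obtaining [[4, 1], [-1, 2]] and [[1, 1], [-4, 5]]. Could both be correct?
Yes.

Two matrices over a field are similar if and only if they have the same invariant factors.

Both A and B have characteristic polynomial (x - 3)^2 and minimal polynomial (x - 3)^2. Computing further, both have invariant factors (x - 3)^2. Hence A and B are similar.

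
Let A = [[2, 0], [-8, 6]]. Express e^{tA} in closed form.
A has Jordan form J = [[2, 0], [0, 6]] with A = PJP^{-1}, so e^{tA} = P e^{tJ} P^{-1}.

For a Jordan block J_k(λ), e^{tJ_k(λ)} = e^{λt} · (I + tN + t^2 N^2/2! + ... + t^{k-1} N^{k-1}/(k-1)!) where N is the nilpotent superdiagonal part.

Assembling the blocks and conjugating back gives the entries of e^{tA} as shown above.

e^{tA} = [[e^{2*t}, 0], [2*(1 - e^{4*t})*e^{2*t}, e^{6*t}]]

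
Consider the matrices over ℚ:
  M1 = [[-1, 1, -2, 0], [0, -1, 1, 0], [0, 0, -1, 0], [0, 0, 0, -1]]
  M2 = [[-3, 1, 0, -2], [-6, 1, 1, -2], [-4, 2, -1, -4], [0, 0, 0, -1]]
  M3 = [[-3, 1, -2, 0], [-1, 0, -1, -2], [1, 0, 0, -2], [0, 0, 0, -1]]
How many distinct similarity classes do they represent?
1 class: {M1, M2, M3}

Characteristic polynomials: χ_{M1} = (x + 1)^4, χ_{M2} = (x + 1)^4, χ_{M3} = (x + 1)^4.

{M1, M2, M3}: invariant factors x + 1, (x + 1)^3.

Matrices are similar if and only if their invariant-factor lists agree; the partition into similarity classes is {M1, M2, M3}.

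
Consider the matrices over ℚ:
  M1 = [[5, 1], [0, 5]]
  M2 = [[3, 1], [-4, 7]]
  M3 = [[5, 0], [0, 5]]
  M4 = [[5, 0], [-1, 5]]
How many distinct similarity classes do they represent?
2 classes: {M1, M2, M4}, {M3}

Characteristic polynomials: χ_{M1} = (x - 5)^2, χ_{M2} = (x - 5)^2, χ_{M3} = (x - 5)^2, χ_{M4} = (x - 5)^2.

{M1, M2, M4}: invariant factors (x - 5)^2.

{M3}: invariant factors x - 5, x - 5.

Matrices are similar if and only if their invariant-factor lists agree; the partition into similarity classes is {M1, M2, M4}, {M3}.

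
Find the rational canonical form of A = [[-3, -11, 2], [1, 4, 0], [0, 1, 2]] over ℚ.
R = [[0, 0, 0], [1, 0, -1], [0, 1, 3]]

The invariant factors of A (the non-unit diagonal entries of the Smith normal form of xI - A over ℚ[x]) are x(x^2 - 3x + 1), each dividing the next. The characteristic polynomial is their product, x(x^2 - 3x + 1).

The rational canonical form is the block-diagonal matrix of companion matrices C(f_i):
R = [[0, 0, 0], [1, 0, -1], [0, 1, 3]].

Note the characteristic polynomial does not split into linear factors over ℚ, so A has no Jordan form over ℚ; the rational canonical form exists over any field.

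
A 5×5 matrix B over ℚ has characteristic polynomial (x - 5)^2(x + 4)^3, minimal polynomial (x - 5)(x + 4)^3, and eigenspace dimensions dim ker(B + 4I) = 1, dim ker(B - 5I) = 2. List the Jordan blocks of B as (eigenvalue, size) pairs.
Jordan blocks: (-4, 3), (5, 1), (5, 1)

λ = -4: algebraic multiplicity 3 (exponent in χ_B), largest block size 3 (exponent in m_B), 1 block (geometric multiplicity). This forces block sizes [3].
λ = 5: algebraic multiplicity 2 (exponent in χ_B), largest block size 1 (exponent in m_B), 2 blocks (geometric multiplicity). These force block sizes [1, 1].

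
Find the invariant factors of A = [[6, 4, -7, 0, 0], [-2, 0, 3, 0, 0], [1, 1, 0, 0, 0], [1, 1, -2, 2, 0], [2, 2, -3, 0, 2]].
x - 2, x - 2, (x - 2)^3

The Jordan structure of A has elementary divisors (x - 2)^3, (x - 2), (x - 2). Arranging the block sizes at each eigenvalue in decreasing order and taking row products gives the invariant factors.

Invariant factors (smallest first, each dividing the next): x - 2, x - 2, (x - 2)^3.

Check: the last factor (x - 2)^3 is the minimal polynomial, and the product (x - 2)^5 is the characteristic polynomial.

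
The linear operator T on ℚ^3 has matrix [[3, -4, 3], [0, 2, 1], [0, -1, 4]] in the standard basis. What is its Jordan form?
J = [[3, 1, 0], [0, 3, 1], [0, 0, 3]]

The characteristic polynomial is det(xI - A) = (x - 3)^3, so the eigenvalues are 3 (algebraic multiplicity 3).

For λ = 3: rank(A - 3I) = 2, rank((A - 3I)^2) = 1, rank((A - 3I)^3) = 0. The eigenspace has dimension 3 - 2 = 1, so there is 1 Jordan block; the rank sequence gives block sizes [3].

Assembling the blocks gives the Jordan form J above.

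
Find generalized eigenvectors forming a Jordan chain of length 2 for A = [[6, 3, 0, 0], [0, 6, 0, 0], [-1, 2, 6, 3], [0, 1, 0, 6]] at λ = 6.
v_1 = [[-4, 1, -2, -2]]^T, v_2 = [[3, 0, 0, 1]]^T

We seek v_1 ∈ ker((A - 6I)^2) \ ker(A - 6I), then set v_{i+1} = (A - 6I) v_i.

One such chain is v_1 = [[-4, 1, -2, -2]]^T, v_2 = [[3, 0, 0, 1]]^T. Check: (A - 6I) v_2 = [[0, 0, 0, 0]]^T = 0.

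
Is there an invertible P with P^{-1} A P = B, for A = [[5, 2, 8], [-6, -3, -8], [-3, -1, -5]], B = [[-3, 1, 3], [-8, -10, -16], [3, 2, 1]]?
No.

trace(A) = -3 but trace(B) = -12. The trace is a similarity invariant, so A and B are not similar.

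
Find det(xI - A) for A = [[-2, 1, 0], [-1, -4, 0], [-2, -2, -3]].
xI - A = [[x + 2, -1, 0], [1, x + 4, 0], [2, 2, x + 3]].

Expanding det(xI - A) along the first row:
det(xI - A) = + (x + 2)·det([[x + 4, 0], [2, x + 3]]) - (-1)·det([[1, 0], [2, x + 3]]) + (0)·det([[1, x + 4], [2, 2]]).

Evaluating gives χ_A(x) = x^3 + 9x^2 + 27x + 27 = (x + 3)^3.

χ_A(x) = (x + 3)^3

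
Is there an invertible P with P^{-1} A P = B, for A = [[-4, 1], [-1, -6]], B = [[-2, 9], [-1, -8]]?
Yes.

Two matrices over a field are similar if and only if they have the same invariant factors.

Both A and B have characteristic polynomial (x + 5)^2 and minimal polynomial (x + 5)^2. Computing further, both have invariant factors (x + 5)^2. Hence A and B are similar.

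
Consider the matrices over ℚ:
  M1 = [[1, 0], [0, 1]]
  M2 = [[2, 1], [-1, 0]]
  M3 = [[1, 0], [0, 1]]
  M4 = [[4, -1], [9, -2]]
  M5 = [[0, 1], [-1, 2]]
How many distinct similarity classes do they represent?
2 classes: {M1, M3}, {M2, M4, M5}

Characteristic polynomials: χ_{M1} = (x - 1)^2, χ_{M2} = (x - 1)^2, χ_{M3} = (x - 1)^2, χ_{M4} = (x - 1)^2, χ_{M5} = (x - 1)^2.

{M1, M3}: invariant factors x - 1, x - 1.

{M2, M4, M5}: invariant factors (x - 1)^2.

Matrices are similar if and only if their invariant-factor lists agree; the partition into similarity classes is {M1, M3}, {M2, M4, M5}.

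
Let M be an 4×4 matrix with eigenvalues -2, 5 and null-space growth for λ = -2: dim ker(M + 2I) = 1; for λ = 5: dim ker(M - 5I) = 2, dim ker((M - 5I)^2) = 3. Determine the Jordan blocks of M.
Jordan blocks: (-2, 1), (5, 2), (5, 1)

λ = -2: successive nullity increments [1] count blocks of size ≥ k; block sizes are [1].
λ = 5: successive nullity increments [2, 1] count blocks of size ≥ k; block sizes are [2, 1].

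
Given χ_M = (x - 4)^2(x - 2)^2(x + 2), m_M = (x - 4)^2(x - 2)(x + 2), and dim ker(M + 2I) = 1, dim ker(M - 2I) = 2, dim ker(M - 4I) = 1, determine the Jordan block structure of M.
λ = -2: algebraic multiplicity 1 (exponent in χ_M), largest block size 1 (exponent in m_M), 1 block (geometric multiplicity). This forces block sizes [1].
λ = 2: algebraic multiplicity 2 (exponent in χ_M), largest block size 1 (exponent in m_M), 2 blocks (geometric multiplicity). These force block sizes [1, 1].
λ = 4: algebraic multiplicity 2 (exponent in χ_M), largest block size 2 (exponent in m_M), 1 block (geometric multiplicity). This forces block sizes [2].

Jordan blocks: (-2, 1), (2, 1), (2, 1), (4, 2)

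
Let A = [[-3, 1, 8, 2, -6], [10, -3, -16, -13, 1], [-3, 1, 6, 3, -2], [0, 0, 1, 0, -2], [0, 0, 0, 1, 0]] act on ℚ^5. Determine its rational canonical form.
R = [[0, 0, 0, 0, 0], [1, 0, 0, 0, 0], [0, 1, 0, 0, -1], [0, 0, 1, 0, -2], [0, 0, 0, 1, 0]]

The invariant factors of A (the non-unit diagonal entries of the Smith normal form of xI - A over ℚ[x]) are x^2(x^3 + 2x + 1), each dividing the next. The characteristic polynomial is their product, x^2(x^3 + 2x + 1).

The rational canonical form is the block-diagonal matrix of companion matrices C(f_i):
R = [[0, 0, 0, 0, 0], [1, 0, 0, 0, 0], [0, 1, 0, 0, -1], [0, 0, 1, 0, -2], [0, 0, 0, 1, 0]].

Note the characteristic polynomial does not split into linear factors over ℚ, so A has no Jordan form over ℚ; the rational canonical form exists over any field.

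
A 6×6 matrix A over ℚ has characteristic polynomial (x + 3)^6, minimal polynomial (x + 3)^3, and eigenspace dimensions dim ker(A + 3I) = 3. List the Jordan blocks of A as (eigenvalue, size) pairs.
Jordan blocks: (-3, 3), (-3, 2), (-3, 1)

λ = -3: algebraic multiplicity 6 (exponent in χ_A), largest block size 3 (exponent in m_A), 3 blocks (geometric multiplicity). These force block sizes [3, 2, 1].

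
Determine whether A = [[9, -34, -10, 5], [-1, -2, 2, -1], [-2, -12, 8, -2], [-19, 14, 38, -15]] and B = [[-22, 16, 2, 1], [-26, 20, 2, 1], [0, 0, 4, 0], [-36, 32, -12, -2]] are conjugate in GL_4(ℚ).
Yes.

Two matrices over a field are similar if and only if they have the same invariant factors.

Both A and B have characteristic polynomial (x - 4)^2(x + 4)^2 and minimal polynomial (x - 4)(x + 4)^2. Computing further, both have invariant factors x - 4, (x - 4)(x + 4)^2. Hence A and B are similar.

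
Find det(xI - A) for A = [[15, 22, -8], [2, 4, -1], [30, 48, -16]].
χ_A(x) = (x - 2)^2(x + 1)

xI - A = [[x - 15, -22, 8], [-2, x - 4, 1], [-30, -48, x + 16]].

Expanding det(xI - A) along the first row:
det(xI - A) = + (x - 15)·det([[x - 4, 1], [-48, x + 16]]) - (-22)·det([[-2, 1], [-30, x + 16]]) + (8)·det([[-2, x - 4], [-30, -48]]).

Evaluating gives χ_A(x) = x^3 - 3x^2 + 4 = (x - 2)^2(x + 1).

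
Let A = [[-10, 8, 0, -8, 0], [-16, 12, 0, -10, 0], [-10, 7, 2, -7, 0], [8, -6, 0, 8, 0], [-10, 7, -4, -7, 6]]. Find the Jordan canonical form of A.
J = [[2, 1, 0, 0, 0], [0, 2, 0, 0, 0], [0, 0, 2, 0, 0], [0, 0, 0, 6, 0], [0, 0, 0, 0, 6]]

The characteristic polynomial is det(xI - A) = (x - 6)^2(x - 2)^3, so the eigenvalues are 2 (algebraic multiplicity 3), 6 (algebraic multiplicity 2).

For λ = 2: rank(A - 2I) = 3, rank((A - 2I)^2) = 2. The eigenspace has dimension 5 - 3 = 2, so there are 2 Jordan blocks; the rank sequence gives block sizes [2, 1].

For λ = 6: rank(A - 6I) = 3. The eigenspace has dimension 5 - 3 = 2, so there are 2 Jordan blocks; the rank sequence gives block sizes [1, 1].

Assembling the blocks gives the Jordan form J above.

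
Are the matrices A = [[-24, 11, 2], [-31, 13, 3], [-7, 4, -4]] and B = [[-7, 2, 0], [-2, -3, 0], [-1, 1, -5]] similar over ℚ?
Both have characteristic polynomial (x + 5)^3, but the minimal polynomial of A is (x + 5)^3 while the minimal polynomial of B is (x + 5)^2. The minimal polynomial is a similarity invariant, so A and B are not similar.

No.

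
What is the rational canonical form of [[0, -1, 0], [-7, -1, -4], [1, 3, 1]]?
R = [[0, 0, -3], [1, 0, -4], [0, 1, 0]]

The invariant factors of A (the non-unit diagonal entries of the Smith normal form of xI - A over ℚ[x]) are x^3 + 4x + 3, each dividing the next. The characteristic polynomial is their product, x^3 + 4x + 3.

The rational canonical form is the block-diagonal matrix of companion matrices C(f_i):
R = [[0, 0, -3], [1, 0, -4], [0, 1, 0]].

Note the characteristic polynomial does not split into linear factors over ℚ, so A has no Jordan form over ℚ; the rational canonical form exists over any field.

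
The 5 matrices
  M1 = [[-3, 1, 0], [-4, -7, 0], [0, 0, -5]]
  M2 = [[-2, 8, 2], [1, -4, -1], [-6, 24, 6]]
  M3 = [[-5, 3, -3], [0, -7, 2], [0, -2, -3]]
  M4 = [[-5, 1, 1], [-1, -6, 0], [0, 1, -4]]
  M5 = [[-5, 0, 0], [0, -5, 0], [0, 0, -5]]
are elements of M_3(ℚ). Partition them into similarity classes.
Characteristic polynomials: χ_{M1} = (x + 5)^3, χ_{M2} = x^3, χ_{M3} = (x + 5)^3, χ_{M4} = (x + 5)^3, χ_{M5} = (x + 5)^3.

{M1, M3}: invariant factors x + 5, (x + 5)^2.

{M2}: invariant factors x, x^2.

{M4}: invariant factors (x + 5)^3.

{M5}: invariant factors x + 5, x + 5, x + 5.

Matrices are similar if and only if their invariant-factor lists agree; the partition into similarity classes is {M1, M3}, {M2}, {M4}, {M5}.

4 classes: {M1, M3}, {M2}, {M4}, {M5}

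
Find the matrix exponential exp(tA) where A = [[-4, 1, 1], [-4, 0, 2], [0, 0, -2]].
e^{tA} = [[(1 - 2*t)*e^{-2*t}, t*e^{-2*t}, t*e^{-2*t}], [-4*t*e^{-2*t}, (2*t + 1)*e^{-2*t}, 2*t*e^{-2*t}], [0, 0, e^{-2*t}]]

A has Jordan form J = [[-2, 1, 0], [0, -2, 0], [0, 0, -2]] with A = PJP^{-1}, so e^{tA} = P e^{tJ} P^{-1}.

For a Jordan block J_k(λ), e^{tJ_k(λ)} = e^{λt} · (I + tN + t^2 N^2/2! + ... + t^{k-1} N^{k-1}/(k-1)!) where N is the nilpotent superdiagonal part.

Assembling the blocks and conjugating back gives the entries of e^{tA} as shown above.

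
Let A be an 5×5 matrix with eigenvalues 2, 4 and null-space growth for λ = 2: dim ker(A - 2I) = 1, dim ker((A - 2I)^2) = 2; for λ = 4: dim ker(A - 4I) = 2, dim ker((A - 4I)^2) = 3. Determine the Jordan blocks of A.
λ = 2: successive nullity increments [1, 1] count blocks of size ≥ k; block sizes are [2].
λ = 4: successive nullity increments [2, 1] count blocks of size ≥ k; block sizes are [2, 1].

Jordan blocks: (2, 2), (4, 2), (4, 1)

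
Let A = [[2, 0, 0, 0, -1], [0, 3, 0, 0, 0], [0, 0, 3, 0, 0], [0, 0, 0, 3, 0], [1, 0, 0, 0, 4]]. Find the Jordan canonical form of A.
J = [[3, 1, 0, 0, 0], [0, 3, 0, 0, 0], [0, 0, 3, 0, 0], [0, 0, 0, 3, 0], [0, 0, 0, 0, 3]]

The characteristic polynomial is det(xI - A) = (x - 3)^5, so the eigenvalues are 3 (algebraic multiplicity 5).

For λ = 3: rank(A - 3I) = 1, rank((A - 3I)^2) = 0. The eigenspace has dimension 5 - 1 = 4, so there are 4 Jordan blocks; the rank sequence gives block sizes [2, 1, 1, 1].

Assembling the blocks gives the Jordan form J above.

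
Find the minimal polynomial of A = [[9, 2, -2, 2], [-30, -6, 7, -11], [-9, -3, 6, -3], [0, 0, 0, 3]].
m_A(x) = (x - 3)^3

The characteristic polynomial factors as (x - 3)^4. The minimal polynomial is ∏(x - λ)^{k_λ} where k_λ is the size of the largest Jordan block at λ.

For λ = 3: rank(A - 3I) = 2, and the largest Jordan block has size 3 (the smallest k with rank((A - 3I)^k) = rank((A - 3I)^(k+1))).

So m_A(x) = (x - 3)^3.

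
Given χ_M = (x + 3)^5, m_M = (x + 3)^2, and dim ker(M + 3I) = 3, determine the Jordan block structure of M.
Jordan blocks: (-3, 2), (-3, 2), (-3, 1)

λ = -3: algebraic multiplicity 5 (exponent in χ_M), largest block size 2 (exponent in m_M), 3 blocks (geometric multiplicity). These force block sizes [2, 2, 1].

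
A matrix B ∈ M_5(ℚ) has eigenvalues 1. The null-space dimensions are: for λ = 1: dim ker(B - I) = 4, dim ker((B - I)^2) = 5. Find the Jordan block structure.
Jordan blocks: (1, 2), (1, 1), (1, 1), (1, 1)

λ = 1: successive nullity increments [4, 1] count blocks of size ≥ k; block sizes are [2, 1, 1, 1].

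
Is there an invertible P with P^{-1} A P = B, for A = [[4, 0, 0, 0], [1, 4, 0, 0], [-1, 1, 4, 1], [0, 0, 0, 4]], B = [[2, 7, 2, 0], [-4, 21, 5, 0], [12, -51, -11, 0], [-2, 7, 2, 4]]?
Yes.

Two matrices over a field are similar if and only if they have the same invariant factors.

Both A and B have characteristic polynomial (x - 4)^4 and minimal polynomial (x - 4)^3. Computing further, both have invariant factors x - 4, (x - 4)^3. Hence A and B are similar.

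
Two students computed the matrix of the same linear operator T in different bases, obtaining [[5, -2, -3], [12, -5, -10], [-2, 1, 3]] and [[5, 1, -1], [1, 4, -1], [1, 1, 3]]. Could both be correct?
No.

trace(A) = 3 but trace(B) = 12. The trace is a similarity invariant, so A and B are not similar.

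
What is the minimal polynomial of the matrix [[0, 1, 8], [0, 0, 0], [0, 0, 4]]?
The characteristic polynomial factors as x^2(x - 4). The minimal polynomial is ∏(x - λ)^{k_λ} where k_λ is the size of the largest Jordan block at λ.

For λ = 0: rank(A) = 2, and the largest Jordan block has size 2 (the smallest k with rank(A^k) = rank(A^(k+1))).
For λ = 4: rank(A - 4I) = 2, and the largest Jordan block has size 1 (the smallest k with rank((A - 4I)^k) = rank((A - 4I)^(k+1))).

So m_A(x) = x^2(x - 4).

m_A(x) = x^2(x - 4)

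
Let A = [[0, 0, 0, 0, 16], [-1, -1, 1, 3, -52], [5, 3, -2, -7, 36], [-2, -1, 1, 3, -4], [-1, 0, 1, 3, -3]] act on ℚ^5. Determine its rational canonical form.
R = [[0, 0, 0, 0, 16], [1, 0, 0, 0, -32], [0, 1, 0, 0, 12], [0, 0, 1, 0, 8], [0, 0, 0, 1, -3]]

The invariant factors of A (the non-unit diagonal entries of the Smith normal form of xI - A over ℚ[x]) are (x - 1)(x^2 + 2x - 4)^2, each dividing the next. The characteristic polynomial is their product, (x - 1)(x^2 + 2x - 4)^2.

The rational canonical form is the block-diagonal matrix of companion matrices C(f_i):
R = [[0, 0, 0, 0, 16], [1, 0, 0, 0, -32], [0, 1, 0, 0, 12], [0, 0, 1, 0, 8], [0, 0, 0, 1, -3]].

Note the characteristic polynomial does not split into linear factors over ℚ, so A has no Jordan form over ℚ; the rational canonical form exists over any field.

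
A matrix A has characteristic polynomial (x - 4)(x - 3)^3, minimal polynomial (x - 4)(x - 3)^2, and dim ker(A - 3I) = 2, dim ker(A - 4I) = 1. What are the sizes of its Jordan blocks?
Jordan blocks: (3, 2), (3, 1), (4, 1)

λ = 3: algebraic multiplicity 3 (exponent in χ_A), largest block size 2 (exponent in m_A), 2 blocks (geometric multiplicity). These force block sizes [2, 1].
λ = 4: algebraic multiplicity 1 (exponent in χ_A), largest block size 1 (exponent in m_A), 1 block (geometric multiplicity). This forces block sizes [1].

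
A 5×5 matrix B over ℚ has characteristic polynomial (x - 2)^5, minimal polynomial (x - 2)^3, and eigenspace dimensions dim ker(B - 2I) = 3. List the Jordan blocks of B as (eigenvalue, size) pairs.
λ = 2: algebraic multiplicity 5 (exponent in χ_B), largest block size 3 (exponent in m_B), 3 blocks (geometric multiplicity). These force block sizes [3, 1, 1].

Jordan blocks: (2, 3), (2, 1), (2, 1)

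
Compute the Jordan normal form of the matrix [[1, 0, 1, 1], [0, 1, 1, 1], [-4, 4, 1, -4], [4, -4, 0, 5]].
J = [[1, 1, 0, 0], [0, 1, 0, 0], [0, 0, 1, 0], [0, 0, 0, 5]]

The characteristic polynomial is det(xI - A) = (x - 5)(x - 1)^3, so the eigenvalues are 1 (algebraic multiplicity 3), 5 (algebraic multiplicity 1).

For λ = 1: rank(A - I) = 2, rank((A - I)^2) = 1. The eigenspace has dimension 4 - 2 = 2, so there are 2 Jordan blocks; the rank sequence gives block sizes [2, 1].

For λ = 5: algebraic multiplicity 1 gives one 1×1 block.

Assembling the blocks gives the Jordan form J above.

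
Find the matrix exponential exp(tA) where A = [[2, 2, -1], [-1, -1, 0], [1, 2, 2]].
A has Jordan form J = [[1, 1, 0], [0, 1, 1], [0, 0, 1]] with A = PJP^{-1}, so e^{tA} = P e^{tJ} P^{-1}.

For a Jordan block J_k(λ), e^{tJ_k(λ)} = e^{λt} · (I + tN + t^2 N^2/2! + ... + t^{k-1} N^{k-1}/(k-1)!) where N is the nilpotent superdiagonal part.

Assembling the blocks and conjugating back gives the entries of e^{tA} as shown above.

e^{tA} = [[(-t^2 + t + 1)*e^{t}, 2*t*(1 - t)*e^{t}, -t*(t + 1)*e^{t}], [t*(t - 2)*e^{t}/2, (t^2 - 2*t + 1)*e^{t}, t^2*e^{t}/2], [t*e^{t}, 2*t*e^{t}, (t + 1)*e^{t}]]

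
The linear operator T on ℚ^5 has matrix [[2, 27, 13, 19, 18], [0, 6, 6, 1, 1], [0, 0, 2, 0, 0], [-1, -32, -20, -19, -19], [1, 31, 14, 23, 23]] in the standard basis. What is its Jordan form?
The characteristic polynomial is det(xI - A) = (x - 5)^2(x - 2)(x - 1)^2, so the eigenvalues are 1 (algebraic multiplicity 2), 2 (algebraic multiplicity 1), 5 (algebraic multiplicity 2).

For λ = 1: rank(A - I) = 4, rank((A - I)^2) = 3. The eigenspace has dimension 5 - 4 = 1, so there is 1 Jordan block; the rank sequence gives block sizes [2].

For λ = 2: algebraic multiplicity 1 gives one 1×1 block.

For λ = 5: rank(A - 5I) = 4, rank((A - 5I)^2) = 3. The eigenspace has dimension 5 - 4 = 1, so there is 1 Jordan block; the rank sequence gives block sizes [2].

Assembling the blocks gives the Jordan form J above.

J = [[1, 1, 0, 0, 0], [0, 1, 0, 0, 0], [0, 0, 2, 0, 0], [0, 0, 0, 5, 1], [0, 0, 0, 0, 5]]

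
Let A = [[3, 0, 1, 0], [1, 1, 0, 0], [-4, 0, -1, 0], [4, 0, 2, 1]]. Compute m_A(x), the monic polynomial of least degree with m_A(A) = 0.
m_A(x) = (x - 1)^3

The characteristic polynomial factors as (x - 1)^4. The minimal polynomial is ∏(x - λ)^{k_λ} where k_λ is the size of the largest Jordan block at λ.

For λ = 1: rank(A - I) = 2, and the largest Jordan block has size 3 (the smallest k with rank((A - I)^k) = rank((A - I)^(k+1))).

So m_A(x) = (x - 1)^3.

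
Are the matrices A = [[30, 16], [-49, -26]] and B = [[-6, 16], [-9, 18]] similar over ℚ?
trace(A) = 4 but trace(B) = 12. The trace is a similarity invariant, so A and B are not similar.

No.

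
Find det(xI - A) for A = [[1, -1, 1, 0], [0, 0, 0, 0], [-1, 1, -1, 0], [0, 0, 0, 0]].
xI - A = [[x - 1, 1, -1, 0], [0, x, 0, 0], [1, -1, x + 1, 0], [0, 0, 0, x]].

Expanding det(xI - A) along the first row:
det(xI - A) = + (x - 1)·det([[x, 0, 0], [-1, x + 1, 0], [0, 0, x]]) - (1)·det([[0, 0, 0], [1, x + 1, 0], [0, 0, x]]) + (-1)·det([[0, x, 0], [1, -1, 0], [0, 0, x]]) - (0)·det([[0, x, 0], [1, -1, x + 1], [0, 0, 0]]).

Evaluating gives χ_A(x) = x^4.

χ_A(x) = x^4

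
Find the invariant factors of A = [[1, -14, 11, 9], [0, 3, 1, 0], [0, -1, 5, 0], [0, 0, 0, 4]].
x - 4, (x - 4)^2(x - 1)

The Jordan structure of A has elementary divisors (x - 1), (x - 4)^2, (x - 4). Arranging the block sizes at each eigenvalue in decreasing order and taking row products gives the invariant factors.

Invariant factors (smallest first, each dividing the next): x - 4, (x - 4)^2(x - 1).

Check: the last factor (x - 4)^2(x - 1) is the minimal polynomial, and the product (x - 4)^3(x - 1) is the characteristic polynomial.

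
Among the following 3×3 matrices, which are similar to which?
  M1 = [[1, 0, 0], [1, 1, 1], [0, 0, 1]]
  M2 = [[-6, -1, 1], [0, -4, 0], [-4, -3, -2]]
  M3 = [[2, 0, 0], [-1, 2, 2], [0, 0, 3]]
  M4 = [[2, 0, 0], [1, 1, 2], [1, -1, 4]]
4 classes: {M1}, {M2}, {M3}, {M4}

Characteristic polynomials: χ_{M1} = (x - 1)^3, χ_{M2} = (x + 4)^3, χ_{M3} = (x - 3)(x - 2)^2, χ_{M4} = (x - 3)(x - 2)^2.

{M1}: invariant factors x - 1, (x - 1)^2.

{M2}: invariant factors (x + 4)^3.

{M3}: invariant factors (x - 3)(x - 2)^2.

{M4}: invariant factors x - 2, (x - 3)(x - 2).

Matrices are similar if and only if their invariant-factor lists agree; the partition into similarity classes is {M1}, {M2}, {M3}, {M4}.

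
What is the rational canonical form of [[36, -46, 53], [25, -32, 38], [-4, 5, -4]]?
The invariant factors of A (the non-unit diagonal entries of the Smith normal form of xI - A over ℚ[x]) are x^3 + 4x - 1, each dividing the next. The characteristic polynomial is their product, x^3 + 4x - 1.

The rational canonical form is the block-diagonal matrix of companion matrices C(f_i):
R = [[0, 0, 1], [1, 0, -4], [0, 1, 0]].

Note the characteristic polynomial does not split into linear factors over ℚ, so A has no Jordan form over ℚ; the rational canonical form exists over any field.

R = [[0, 0, 1], [1, 0, -4], [0, 1, 0]]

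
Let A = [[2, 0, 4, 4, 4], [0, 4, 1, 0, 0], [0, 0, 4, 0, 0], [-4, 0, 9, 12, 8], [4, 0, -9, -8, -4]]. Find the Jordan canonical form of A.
J = [[2, 0, 0, 0, 0], [0, 4, 1, 0, 0], [0, 0, 4, 0, 0], [0, 0, 0, 4, 0], [0, 0, 0, 0, 4]]

The characteristic polynomial is det(xI - A) = (x - 4)^4(x - 2), so the eigenvalues are 2 (algebraic multiplicity 1), 4 (algebraic multiplicity 4).

For λ = 2: algebraic multiplicity 1 gives one 1×1 block.

For λ = 4: rank(A - 4I) = 2, rank((A - 4I)^2) = 1. The eigenspace has dimension 5 - 2 = 3, so there are 3 Jordan blocks; the rank sequence gives block sizes [2, 1, 1].

Assembling the blocks gives the Jordan form J above.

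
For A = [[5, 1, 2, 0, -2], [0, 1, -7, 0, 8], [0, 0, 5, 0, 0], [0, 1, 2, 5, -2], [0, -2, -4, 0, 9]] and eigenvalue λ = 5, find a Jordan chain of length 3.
We seek v_1 ∈ ker((A - 5I)^3) \ ker((A - 5I)^2), then set v_{i+1} = (A - 5I) v_i.

One such chain is v_1 = [[-2, 1, 1, 0, 1]]^T, v_2 = [[1, -3, 0, 1, -2]]^T, v_3 = [[1, -4, 0, 1, -2]]^T. Check: (A - 5I) v_3 = [[0, 0, 0, 0, 0]]^T = 0.

v_1 = [[-2, 1, 1, 0, 1]]^T, v_2 = [[1, -3, 0, 1, -2]]^T, v_3 = [[1, -4, 0, 1, -2]]^T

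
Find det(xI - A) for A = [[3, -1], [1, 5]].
xI - A = [[x - 3, 1], [-1, x - 5]].

Expanding det(xI - A) along the first row:
det(xI - A) = + (x - 3)·det([[x - 5]]) - (1)·det([[-1]]).

Evaluating gives χ_A(x) = x^2 - 8x + 16 = (x - 4)^2.

χ_A(x) = (x - 4)^2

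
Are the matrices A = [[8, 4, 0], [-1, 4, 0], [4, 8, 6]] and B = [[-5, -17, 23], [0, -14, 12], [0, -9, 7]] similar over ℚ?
No.

trace(A) = 18 but trace(B) = -12. The trace is a similarity invariant, so A and B are not similar.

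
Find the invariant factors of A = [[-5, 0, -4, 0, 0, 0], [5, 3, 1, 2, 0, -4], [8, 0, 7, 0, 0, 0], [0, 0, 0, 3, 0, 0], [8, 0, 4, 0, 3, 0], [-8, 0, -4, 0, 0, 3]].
x - 3, x - 3, x - 3, (x - 3)^2(x + 1)

The Jordan structure of A has elementary divisors (x + 1), (x - 3)^2, (x - 3), (x - 3), (x - 3). Arranging the block sizes at each eigenvalue in decreasing order and taking row products gives the invariant factors.

Invariant factors (smallest first, each dividing the next): x - 3, x - 3, x - 3, (x - 3)^2(x + 1).

Check: the last factor (x - 3)^2(x + 1) is the minimal polynomial, and the product (x - 3)^5(x + 1) is the characteristic polynomial.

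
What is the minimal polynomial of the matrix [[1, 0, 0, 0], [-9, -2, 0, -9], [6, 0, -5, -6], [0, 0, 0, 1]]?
m_A(x) = (x - 1)(x + 2)(x + 5)

The characteristic polynomial factors as (x - 1)^2(x + 2)(x + 5). The minimal polynomial is ∏(x - λ)^{k_λ} where k_λ is the size of the largest Jordan block at λ.

For λ = -5: rank(A + 5I) = 3, and the largest Jordan block has size 1 (the smallest k with rank((A + 5I)^k) = rank((A + 5I)^(k+1))).
For λ = -2: rank(A + 2I) = 3, and the largest Jordan block has size 1 (the smallest k with rank((A + 2I)^k) = rank((A + 2I)^(k+1))).
For λ = 1: rank(A - I) = 2, and the largest Jordan block has size 1 (the smallest k with rank((A - I)^k) = rank((A - I)^(k+1))).

So m_A(x) = (x - 1)(x + 2)(x + 5).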